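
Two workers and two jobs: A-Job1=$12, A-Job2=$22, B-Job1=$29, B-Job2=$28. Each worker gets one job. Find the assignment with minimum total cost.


Option 1: A->1 + B->2 = $12 + $28 = $40
Option 2: A->2 + B->1 = $22 + $29 = $51
Min cost = min($40, $51) = $40

$40


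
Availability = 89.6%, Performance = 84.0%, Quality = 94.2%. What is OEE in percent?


Formula: OEE = Availability * Performance * Quality / 10000
A * P = 89.6% * 84.0% / 100 = 75.26%
OEE = 75.26% * 94.2% / 100 = 70.9%

70.9%


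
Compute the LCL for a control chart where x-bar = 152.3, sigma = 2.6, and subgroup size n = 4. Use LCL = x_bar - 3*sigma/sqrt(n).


LCL = 152.3 - 3 * 2.6 / sqrt(4)

148.4


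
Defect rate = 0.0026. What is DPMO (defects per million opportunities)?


DPMO = defect_rate * 1000000 = 0.0026 * 1000000

2600


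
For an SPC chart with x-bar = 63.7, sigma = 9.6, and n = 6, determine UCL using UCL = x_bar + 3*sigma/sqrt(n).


UCL = 63.7 + 3 * 9.6 / sqrt(6)

75.46


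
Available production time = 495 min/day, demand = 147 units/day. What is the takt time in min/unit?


Formula: Takt Time = Available Production Time / Customer Demand
Takt = 495 min/day / 147 units/day
Takt = 3.37 min/unit

3.37 min/unit


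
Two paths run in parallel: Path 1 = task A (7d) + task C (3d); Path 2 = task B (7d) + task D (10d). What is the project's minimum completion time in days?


Path 1 = 7 + 3 = 10 days
Path 2 = 7 + 10 = 17 days
Duration = max(10, 17) = 17 days

17 days


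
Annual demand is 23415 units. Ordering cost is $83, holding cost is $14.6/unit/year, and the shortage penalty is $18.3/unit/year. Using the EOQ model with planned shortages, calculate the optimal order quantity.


Formula: EOQ* = sqrt(2DS/H) * sqrt((H+P)/P)
Base EOQ = sqrt(2*23415*83/14.6) = 515.97 units
Correction = sqrt((14.6+18.3)/18.3) = 1.34083
EOQ* = 515.97 * 1.34083 = 691.8 units

691.8 units


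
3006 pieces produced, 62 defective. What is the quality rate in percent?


Formula: Quality Rate = Good Pieces / Total Pieces * 100
Good pieces = 3006 - 62 = 2944
QR = 2944 / 3006 * 100 = 97.9%

97.9%


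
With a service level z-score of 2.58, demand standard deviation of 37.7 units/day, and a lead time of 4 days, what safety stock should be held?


Formula: SS = z * sigma_d * sqrt(LT)
sqrt(LT) = sqrt(4) = 2.0
SS = 2.58 * 37.7 * 2.0
SS = 194.5 units

194.5 units


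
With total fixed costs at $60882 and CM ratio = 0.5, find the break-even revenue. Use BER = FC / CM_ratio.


Formula: BER = Fixed Costs / Contribution Margin Ratio
BER = $60882 / 0.5
BER = $121764.00 (to the nearest cent)

$121764.00


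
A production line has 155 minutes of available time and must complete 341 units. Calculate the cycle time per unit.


Formula: CT = Available Time / Number of Units
CT = 155 min / 341 units
CT = 0.45 min/unit

0.45 min/unit


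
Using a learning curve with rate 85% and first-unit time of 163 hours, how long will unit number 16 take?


Formula: T_n = T_1 * (learning_rate)^(log2(n)) where learning_rate = rate/100
Doublings = log2(16) = 4
T_n = 163 * 0.85^4
T_n = 163 * 0.522 = 85.1 hours

85.1 hours


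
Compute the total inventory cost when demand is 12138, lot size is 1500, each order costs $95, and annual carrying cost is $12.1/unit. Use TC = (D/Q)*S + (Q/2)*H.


TC = 12138/1500 * 95 + 1500/2 * 12.1

$9843.74


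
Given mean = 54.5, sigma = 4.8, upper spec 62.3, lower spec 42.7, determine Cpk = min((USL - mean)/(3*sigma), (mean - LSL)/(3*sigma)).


Cpu = (62.3 - 54.5) / (3 * 4.8) = 0.54
Cpl = (54.5 - 42.7) / (3 * 4.8) = 0.82
Cpk = min(0.54, 0.82) = 0.54

0.54


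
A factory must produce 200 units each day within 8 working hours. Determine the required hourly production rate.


Formula: Production Rate = Daily Demand / Available Hours
Rate = 200 units/day / 8 hours/day
Rate = 25.0 units/hour

25.0 units/hour


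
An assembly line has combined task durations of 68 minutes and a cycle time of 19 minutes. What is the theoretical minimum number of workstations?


Formula: N_min = ceil(Sum of Task Times / Cycle Time)
N_min = ceil(68 min / 19 min) = ceil(3.5789)
N_min = 4 stations

4


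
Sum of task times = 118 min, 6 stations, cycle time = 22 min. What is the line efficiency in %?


Formula: Efficiency = Sum of Task Times / (N_stations * CT) * 100
Total station capacity = 6 stations * 22 min = 132 min
Efficiency = 118 / 132 * 100 = 89.4%

89.4%


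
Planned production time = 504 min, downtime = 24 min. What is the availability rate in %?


Formula: Availability = (Planned Time - Downtime) / Planned Time * 100
Uptime = 504 - 24 = 480 min
Availability = 480 / 504 * 100 = 95.2%

95.2%


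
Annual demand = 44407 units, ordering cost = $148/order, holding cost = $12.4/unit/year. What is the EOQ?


Formula: EOQ = sqrt(2 * D * S / H)
Numerator: 2 * 44407 * 148 = 13144472
2DS/H = 13144472 / 12.4 = 1060038.1
EOQ = sqrt(1060038.1) = 1029.6 units

1029.6 units


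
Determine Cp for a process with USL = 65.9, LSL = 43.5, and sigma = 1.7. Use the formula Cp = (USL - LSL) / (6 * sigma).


Cp = (65.9 - 43.5) / (6 * 1.7)

2.2


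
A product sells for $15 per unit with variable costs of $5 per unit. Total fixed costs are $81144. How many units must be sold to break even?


Formula: BEQ = Fixed Costs / (Price - Variable Cost)
Contribution margin = $15 - $5 = $10/unit
BEQ = ceil($81144 / $10/unit) = ceil(8114.4) = 8115 units

8115 units


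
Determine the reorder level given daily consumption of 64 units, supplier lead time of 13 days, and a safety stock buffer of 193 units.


Formula: ROP = (Daily Demand * Lead Time) + Safety Stock
Demand during lead time = 64 * 13 = 832 units
ROP = 832 + 193 = 1025 units

1025 units


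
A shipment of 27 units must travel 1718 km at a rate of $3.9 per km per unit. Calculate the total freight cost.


TC = dist * cost * units = 1718 * 3.9 * 27 = $180905.40

$180905.40


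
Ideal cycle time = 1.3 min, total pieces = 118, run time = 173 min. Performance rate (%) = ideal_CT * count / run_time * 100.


Formula: Performance = (Ideal CT * Total Count) / Run Time * 100
Ideal output time = 1.3 * 118 = 153.4 min
Performance = 153.4 / 173 * 100 = 88.7%

88.7%


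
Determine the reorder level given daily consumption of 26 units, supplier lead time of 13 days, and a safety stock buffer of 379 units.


Formula: ROP = (Daily Demand * Lead Time) + Safety Stock
Demand during lead time = 26 * 13 = 338 units
ROP = 338 + 379 = 717 units

717 units


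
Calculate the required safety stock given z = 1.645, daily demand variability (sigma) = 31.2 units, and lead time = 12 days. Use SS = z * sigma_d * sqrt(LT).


Formula: SS = z * sigma_d * sqrt(LT)
sqrt(LT) = sqrt(12) = 3.4641
SS = 1.645 * 31.2 * 3.4641
SS = 177.8 units

177.8 units


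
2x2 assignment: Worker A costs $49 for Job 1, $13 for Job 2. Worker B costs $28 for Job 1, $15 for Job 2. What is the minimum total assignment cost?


Option 1: A->1 + B->2 = $49 + $15 = $64
Option 2: A->2 + B->1 = $13 + $28 = $41
Min cost = min($64, $41) = $41

$41


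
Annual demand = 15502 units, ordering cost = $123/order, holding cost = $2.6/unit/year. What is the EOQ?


Formula: EOQ = sqrt(2 * D * S / H)
Numerator: 2 * 15502 * 123 = 3813492
2DS/H = 3813492 / 2.6 = 1466727.7
EOQ = sqrt(1466727.7) = 1211.1 units

1211.1 units


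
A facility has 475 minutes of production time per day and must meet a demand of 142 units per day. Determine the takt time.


Formula: Takt Time = Available Production Time / Customer Demand
Takt = 475 min/day / 142 units/day
Takt = 3.35 min/unit

3.35 min/unit


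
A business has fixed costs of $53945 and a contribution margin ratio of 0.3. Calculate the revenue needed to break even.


Formula: BER = Fixed Costs / Contribution Margin Ratio
BER = $53945 / 0.3
BER = $179816.67 (to the nearest cent)

$179816.67


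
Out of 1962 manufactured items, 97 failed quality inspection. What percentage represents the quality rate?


Formula: Quality Rate = Good Pieces / Total Pieces * 100
Good pieces = 1962 - 97 = 1865
QR = 1865 / 1962 * 100 = 95.1%

95.1%


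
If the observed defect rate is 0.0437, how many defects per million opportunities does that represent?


DPMO = defect_rate * 1000000 = 0.0437 * 1000000

43700


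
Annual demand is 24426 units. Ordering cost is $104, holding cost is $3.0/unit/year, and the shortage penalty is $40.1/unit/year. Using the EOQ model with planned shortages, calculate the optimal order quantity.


Formula: EOQ* = sqrt(2DS/H) * sqrt((H+P)/P)
Base EOQ = sqrt(2*24426*104/3.0) = 1301.36 units
Correction = sqrt((3.0+40.1)/40.1) = 1.03673
EOQ* = 1301.36 * 1.03673 = 1349.2 units

1349.2 units


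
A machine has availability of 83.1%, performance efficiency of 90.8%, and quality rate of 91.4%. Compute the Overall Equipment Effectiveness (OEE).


Formula: OEE = Availability * Performance * Quality / 10000
A * P = 83.1% * 90.8% / 100 = 75.45%
OEE = 75.45% * 91.4% / 100 = 69.0%

69.0%


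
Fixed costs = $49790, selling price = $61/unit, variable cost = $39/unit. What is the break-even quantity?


Formula: BEQ = Fixed Costs / (Price - Variable Cost)
Contribution margin = $61 - $39 = $22/unit
BEQ = ceil($49790 / $22/unit) = ceil(2263.18) = 2264 units

2264 units


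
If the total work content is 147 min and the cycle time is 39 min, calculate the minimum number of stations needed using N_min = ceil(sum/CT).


Formula: N_min = ceil(Sum of Task Times / Cycle Time)
N_min = ceil(147 min / 39 min) = ceil(3.7692)
N_min = 4 stations

4


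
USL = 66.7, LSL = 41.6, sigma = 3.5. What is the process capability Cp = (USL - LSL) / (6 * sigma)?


Cp = (66.7 - 41.6) / (6 * 3.5)

1.2


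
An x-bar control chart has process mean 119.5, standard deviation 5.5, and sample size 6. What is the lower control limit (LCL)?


LCL = 119.5 - 3 * 5.5 / sqrt(6)

112.76


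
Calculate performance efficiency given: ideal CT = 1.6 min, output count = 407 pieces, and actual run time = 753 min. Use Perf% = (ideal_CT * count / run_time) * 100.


Formula: Performance = (Ideal CT * Total Count) / Run Time * 100
Ideal output time = 1.6 * 407 = 651.2 min
Performance = 651.2 / 753 * 100 = 86.5%

86.5%


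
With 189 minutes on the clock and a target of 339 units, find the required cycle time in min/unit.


Formula: CT = Available Time / Number of Units
CT = 189 min / 339 units
CT = 0.56 min/unit

0.56 min/unit


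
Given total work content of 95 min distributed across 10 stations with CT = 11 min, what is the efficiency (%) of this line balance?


Formula: Efficiency = Sum of Task Times / (N_stations * CT) * 100
Total station capacity = 10 stations * 11 min = 110 min
Efficiency = 95 / 110 * 100 = 86.4%

86.4%


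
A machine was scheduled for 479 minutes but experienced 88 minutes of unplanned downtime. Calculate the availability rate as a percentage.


Formula: Availability = (Planned Time - Downtime) / Planned Time * 100
Uptime = 479 - 88 = 391 min
Availability = 391 / 479 * 100 = 81.6%

81.6%


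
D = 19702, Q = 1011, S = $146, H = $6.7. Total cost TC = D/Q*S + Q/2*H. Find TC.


TC = 19702/1011 * 146 + 1011/2 * 6.7

$6232.04


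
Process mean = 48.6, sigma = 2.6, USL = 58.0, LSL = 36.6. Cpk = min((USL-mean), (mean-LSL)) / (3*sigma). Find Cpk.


Cpu = (58.0 - 48.6) / (3 * 2.6) = 1.21
Cpl = (48.6 - 36.6) / (3 * 2.6) = 1.54
Cpk = min(1.21, 1.54) = 1.21

1.21


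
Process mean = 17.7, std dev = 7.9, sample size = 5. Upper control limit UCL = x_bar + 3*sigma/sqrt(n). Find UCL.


UCL = 17.7 + 3 * 7.9 / sqrt(5)

28.3


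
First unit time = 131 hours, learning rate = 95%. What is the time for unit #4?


Formula: T_n = T_1 * (learning_rate)^(log2(n)) where learning_rate = rate/100
Doublings = log2(4) = 2
T_n = 131 * 0.95^2
T_n = 131 * 0.9025 = 118.2 hours

118.2 hours


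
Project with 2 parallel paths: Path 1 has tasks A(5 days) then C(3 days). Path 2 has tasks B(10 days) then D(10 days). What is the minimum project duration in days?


Path 1 = 5 + 3 = 8 days
Path 2 = 10 + 10 = 20 days
Duration = max(8, 20) = 20 days

20 days


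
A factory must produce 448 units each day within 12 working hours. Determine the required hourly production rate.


Formula: Production Rate = Daily Demand / Available Hours
Rate = 448 units/day / 12 hours/day
Rate = 37.3 units/hour

37.3 units/hour


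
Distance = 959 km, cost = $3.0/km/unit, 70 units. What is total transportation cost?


TC = dist * cost * units = 959 * 3.0 * 70 = $201390.00

$201390.00


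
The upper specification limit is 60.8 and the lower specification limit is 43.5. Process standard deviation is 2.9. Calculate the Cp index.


Cp = (60.8 - 43.5) / (6 * 2.9)

0.99


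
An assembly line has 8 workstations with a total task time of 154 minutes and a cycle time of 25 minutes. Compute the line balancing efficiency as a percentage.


Formula: Efficiency = Sum of Task Times / (N_stations * CT) * 100
Total station capacity = 8 stations * 25 min = 200 min
Efficiency = 154 / 200 * 100 = 77.0%

77.0%


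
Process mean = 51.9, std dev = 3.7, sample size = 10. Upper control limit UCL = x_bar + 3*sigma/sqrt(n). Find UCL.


UCL = 51.9 + 3 * 3.7 / sqrt(10)

55.41


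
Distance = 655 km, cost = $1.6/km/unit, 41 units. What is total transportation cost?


TC = dist * cost * units = 655 * 1.6 * 41 = $42968.00

$42968.00


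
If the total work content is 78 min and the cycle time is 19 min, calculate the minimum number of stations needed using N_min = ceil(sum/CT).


Formula: N_min = ceil(Sum of Task Times / Cycle Time)
N_min = ceil(78 min / 19 min) = ceil(4.1053)
N_min = 5 stations

5


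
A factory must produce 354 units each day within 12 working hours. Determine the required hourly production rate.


Formula: Production Rate = Daily Demand / Available Hours
Rate = 354 units/day / 12 hours/day
Rate = 29.5 units/hour

29.5 units/hour


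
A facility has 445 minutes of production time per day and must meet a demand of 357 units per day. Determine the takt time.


Formula: Takt Time = Available Production Time / Customer Demand
Takt = 445 min/day / 357 units/day
Takt = 1.25 min/unit

1.25 min/unit


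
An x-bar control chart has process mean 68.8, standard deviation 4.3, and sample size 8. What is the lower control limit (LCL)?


LCL = 68.8 - 3 * 4.3 / sqrt(8)

64.24


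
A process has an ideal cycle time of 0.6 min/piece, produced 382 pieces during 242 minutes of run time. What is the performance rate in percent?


Formula: Performance = (Ideal CT * Total Count) / Run Time * 100
Ideal output time = 0.6 * 382 = 229.2 min
Performance = 229.2 / 242 * 100 = 94.7%

94.7%


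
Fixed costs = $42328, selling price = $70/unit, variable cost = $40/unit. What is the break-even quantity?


Formula: BEQ = Fixed Costs / (Price - Variable Cost)
Contribution margin = $70 - $40 = $30/unit
BEQ = ceil($42328 / $30/unit) = ceil(1410.93) = 1411 units

1411 units


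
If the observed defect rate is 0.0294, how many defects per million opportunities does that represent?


DPMO = defect_rate * 1000000 = 0.0294 * 1000000

29400


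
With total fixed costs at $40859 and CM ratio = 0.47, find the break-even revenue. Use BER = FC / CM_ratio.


Formula: BER = Fixed Costs / Contribution Margin Ratio
BER = $40859 / 0.47
BER = $86934.04 (to the nearest cent)

$86934.04


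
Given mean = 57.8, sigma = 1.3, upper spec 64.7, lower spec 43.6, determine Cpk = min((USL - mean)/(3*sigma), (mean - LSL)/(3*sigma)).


Cpu = (64.7 - 57.8) / (3 * 1.3) = 1.77
Cpl = (57.8 - 43.6) / (3 * 1.3) = 3.64
Cpk = min(1.77, 3.64) = 1.77

1.77


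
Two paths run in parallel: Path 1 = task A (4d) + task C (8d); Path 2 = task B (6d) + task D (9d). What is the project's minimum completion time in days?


Path 1 = 4 + 8 = 12 days
Path 2 = 6 + 9 = 15 days
Duration = max(12, 15) = 15 days

15 days


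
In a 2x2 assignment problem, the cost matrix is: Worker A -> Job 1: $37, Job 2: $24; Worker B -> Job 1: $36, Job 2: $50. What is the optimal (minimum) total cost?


Option 1: A->1 + B->2 = $37 + $50 = $87
Option 2: A->2 + B->1 = $24 + $36 = $60
Min cost = min($87, $60) = $60

$60


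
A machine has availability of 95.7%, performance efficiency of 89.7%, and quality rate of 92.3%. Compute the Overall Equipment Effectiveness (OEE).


Formula: OEE = Availability * Performance * Quality / 10000
A * P = 95.7% * 89.7% / 100 = 85.84%
OEE = 85.84% * 92.3% / 100 = 79.2%

79.2%


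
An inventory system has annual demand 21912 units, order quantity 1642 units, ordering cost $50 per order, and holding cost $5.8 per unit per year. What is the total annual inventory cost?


TC = 21912/1642 * 50 + 1642/2 * 5.8

$5429.04


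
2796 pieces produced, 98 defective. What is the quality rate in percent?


Formula: Quality Rate = Good Pieces / Total Pieces * 100
Good pieces = 2796 - 98 = 2698
QR = 2698 / 2796 * 100 = 96.5%

96.5%


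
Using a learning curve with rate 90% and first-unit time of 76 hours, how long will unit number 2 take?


Formula: T_n = T_1 * (learning_rate)^(log2(n)) where learning_rate = rate/100
Doublings = log2(2) = 1
T_n = 76 * 0.9^1
T_n = 76 * 0.9 = 68.4 hours

68.4 hours


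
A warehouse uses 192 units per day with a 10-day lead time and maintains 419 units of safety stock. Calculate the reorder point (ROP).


Formula: ROP = (Daily Demand * Lead Time) + Safety Stock
Demand during lead time = 192 * 10 = 1920 units
ROP = 1920 + 419 = 2339 units

2339 units


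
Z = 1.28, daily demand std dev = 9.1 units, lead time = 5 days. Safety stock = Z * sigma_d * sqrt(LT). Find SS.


Formula: SS = z * sigma_d * sqrt(LT)
sqrt(LT) = sqrt(5) = 2.2361
SS = 1.28 * 9.1 * 2.2361
SS = 26.0 units

26.0 units


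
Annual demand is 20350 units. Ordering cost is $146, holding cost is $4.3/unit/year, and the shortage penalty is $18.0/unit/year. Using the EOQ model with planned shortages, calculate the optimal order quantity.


Formula: EOQ* = sqrt(2DS/H) * sqrt((H+P)/P)
Base EOQ = sqrt(2*20350*146/4.3) = 1175.55 units
Correction = sqrt((4.3+18.0)/18.0) = 1.11305
EOQ* = 1175.55 * 1.11305 = 1308.4 units

1308.4 units


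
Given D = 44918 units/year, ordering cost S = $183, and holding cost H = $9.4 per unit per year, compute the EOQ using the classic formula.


Formula: EOQ = sqrt(2 * D * S / H)
Numerator: 2 * 44918 * 183 = 16439988
2DS/H = 16439988 / 9.4 = 1748934.9
EOQ = sqrt(1748934.9) = 1322.5 units

1322.5 units


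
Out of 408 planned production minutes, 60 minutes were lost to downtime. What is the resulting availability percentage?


Formula: Availability = (Planned Time - Downtime) / Planned Time * 100
Uptime = 408 - 60 = 348 min
Availability = 348 / 408 * 100 = 85.3%

85.3%


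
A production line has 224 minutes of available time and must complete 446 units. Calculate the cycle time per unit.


Formula: CT = Available Time / Number of Units
CT = 224 min / 446 units
CT = 0.5 min/unit

0.5 min/unit


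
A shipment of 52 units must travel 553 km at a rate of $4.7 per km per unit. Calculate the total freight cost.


TC = dist * cost * units = 553 * 4.7 * 52 = $135153.20

$135153.20


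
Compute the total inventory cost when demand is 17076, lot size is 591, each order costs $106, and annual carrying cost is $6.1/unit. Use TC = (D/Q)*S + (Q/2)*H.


TC = 17076/591 * 106 + 591/2 * 6.1

$4865.25


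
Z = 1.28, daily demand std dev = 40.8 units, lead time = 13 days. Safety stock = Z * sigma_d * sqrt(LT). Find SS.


Formula: SS = z * sigma_d * sqrt(LT)
sqrt(LT) = sqrt(13) = 3.6056
SS = 1.28 * 40.8 * 3.6056
SS = 188.3 units

188.3 units


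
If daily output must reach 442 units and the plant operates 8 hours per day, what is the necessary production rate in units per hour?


Formula: Production Rate = Daily Demand / Available Hours
Rate = 442 units/day / 8 hours/day
Rate = 55.3 units/hour

55.3 units/hour


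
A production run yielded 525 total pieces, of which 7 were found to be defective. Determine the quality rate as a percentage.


Formula: Quality Rate = Good Pieces / Total Pieces * 100
Good pieces = 525 - 7 = 518
QR = 518 / 525 * 100 = 98.7%

98.7%


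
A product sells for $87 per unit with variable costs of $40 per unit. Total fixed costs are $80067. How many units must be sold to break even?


Formula: BEQ = Fixed Costs / (Price - Variable Cost)
Contribution margin = $87 - $40 = $47/unit
BEQ = ceil($80067 / $47/unit) = ceil(1703.55) = 1704 units

1704 units


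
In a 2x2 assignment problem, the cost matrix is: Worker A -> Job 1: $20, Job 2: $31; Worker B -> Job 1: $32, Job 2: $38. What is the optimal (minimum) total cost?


Option 1: A->1 + B->2 = $20 + $38 = $58
Option 2: A->2 + B->1 = $31 + $32 = $63
Min cost = min($58, $63) = $58

$58


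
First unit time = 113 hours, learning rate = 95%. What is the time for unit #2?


Formula: T_n = T_1 * (learning_rate)^(log2(n)) where learning_rate = rate/100
Doublings = log2(2) = 1
T_n = 113 * 0.95^1
T_n = 113 * 0.95 = 107.4 hours

107.4 hours


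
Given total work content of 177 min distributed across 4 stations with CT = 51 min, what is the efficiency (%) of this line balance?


Formula: Efficiency = Sum of Task Times / (N_stations * CT) * 100
Total station capacity = 4 stations * 51 min = 204 min
Efficiency = 177 / 204 * 100 = 86.8%

86.8%


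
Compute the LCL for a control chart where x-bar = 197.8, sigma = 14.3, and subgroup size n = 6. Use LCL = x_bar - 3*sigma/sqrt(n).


LCL = 197.8 - 3 * 14.3 / sqrt(6)

180.29


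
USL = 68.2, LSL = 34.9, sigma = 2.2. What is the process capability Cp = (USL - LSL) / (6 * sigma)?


Cp = (68.2 - 34.9) / (6 * 2.2)

2.52


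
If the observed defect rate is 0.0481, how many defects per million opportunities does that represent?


DPMO = defect_rate * 1000000 = 0.0481 * 1000000

48100


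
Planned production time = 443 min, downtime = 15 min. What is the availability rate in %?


Formula: Availability = (Planned Time - Downtime) / Planned Time * 100
Uptime = 443 - 15 = 428 min
Availability = 428 / 443 * 100 = 96.6%

96.6%


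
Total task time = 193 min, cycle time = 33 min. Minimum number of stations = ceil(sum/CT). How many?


Formula: N_min = ceil(Sum of Task Times / Cycle Time)
N_min = ceil(193 min / 33 min) = ceil(5.8485)
N_min = 6 stations

6


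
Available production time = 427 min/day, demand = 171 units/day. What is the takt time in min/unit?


Formula: Takt Time = Available Production Time / Customer Demand
Takt = 427 min/day / 171 units/day
Takt = 2.5 min/unit

2.5 min/unit


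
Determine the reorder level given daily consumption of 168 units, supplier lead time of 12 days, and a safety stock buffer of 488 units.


Formula: ROP = (Daily Demand * Lead Time) + Safety Stock
Demand during lead time = 168 * 12 = 2016 units
ROP = 2016 + 488 = 2504 units

2504 units


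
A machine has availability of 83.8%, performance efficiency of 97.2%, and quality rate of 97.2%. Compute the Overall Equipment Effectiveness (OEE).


Formula: OEE = Availability * Performance * Quality / 10000
A * P = 83.8% * 97.2% / 100 = 81.45%
OEE = 81.45% * 97.2% / 100 = 79.2%

79.2%


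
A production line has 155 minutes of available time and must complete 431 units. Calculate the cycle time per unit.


Formula: CT = Available Time / Number of Units
CT = 155 min / 431 units
CT = 0.36 min/unit

0.36 min/unit


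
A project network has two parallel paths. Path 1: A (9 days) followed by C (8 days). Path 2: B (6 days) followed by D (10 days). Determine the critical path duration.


Path 1 = 9 + 8 = 17 days
Path 2 = 6 + 10 = 16 days
Duration = max(17, 16) = 17 days

17 days


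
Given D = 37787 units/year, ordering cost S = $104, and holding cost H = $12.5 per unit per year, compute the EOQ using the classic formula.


Formula: EOQ = sqrt(2 * D * S / H)
Numerator: 2 * 37787 * 104 = 7859696
2DS/H = 7859696 / 12.5 = 628775.7
EOQ = sqrt(628775.7) = 793.0 units

793.0 units


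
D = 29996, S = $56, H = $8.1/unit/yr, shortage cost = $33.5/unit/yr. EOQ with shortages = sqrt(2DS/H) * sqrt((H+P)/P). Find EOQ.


Formula: EOQ* = sqrt(2DS/H) * sqrt((H+P)/P)
Base EOQ = sqrt(2*29996*56/8.1) = 644.02 units
Correction = sqrt((8.1+33.5)/33.5) = 1.11436
EOQ* = 644.02 * 1.11436 = 717.7 units

717.7 units


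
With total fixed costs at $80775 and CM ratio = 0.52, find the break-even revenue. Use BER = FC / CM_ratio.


Formula: BER = Fixed Costs / Contribution Margin Ratio
BER = $80775 / 0.52
BER = $155336.54 (to the nearest cent)

$155336.54


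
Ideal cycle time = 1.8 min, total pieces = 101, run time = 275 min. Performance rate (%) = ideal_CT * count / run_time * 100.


Formula: Performance = (Ideal CT * Total Count) / Run Time * 100
Ideal output time = 1.8 * 101 = 181.8 min
Performance = 181.8 / 275 * 100 = 66.1%

66.1%


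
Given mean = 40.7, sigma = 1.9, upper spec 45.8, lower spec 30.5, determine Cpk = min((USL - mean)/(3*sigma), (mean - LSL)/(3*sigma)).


Cpu = (45.8 - 40.7) / (3 * 1.9) = 0.89
Cpl = (40.7 - 30.5) / (3 * 1.9) = 1.79
Cpk = min(0.89, 1.79) = 0.89

0.89


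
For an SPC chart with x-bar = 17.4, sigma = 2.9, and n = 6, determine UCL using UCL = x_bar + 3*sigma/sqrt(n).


UCL = 17.4 + 3 * 2.9 / sqrt(6)

20.95


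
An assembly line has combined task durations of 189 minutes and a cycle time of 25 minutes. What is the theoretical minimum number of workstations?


Formula: N_min = ceil(Sum of Task Times / Cycle Time)
N_min = ceil(189 min / 25 min) = ceil(7.56)
N_min = 8 stations

8


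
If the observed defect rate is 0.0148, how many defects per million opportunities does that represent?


DPMO = defect_rate * 1000000 = 0.0148 * 1000000

14800


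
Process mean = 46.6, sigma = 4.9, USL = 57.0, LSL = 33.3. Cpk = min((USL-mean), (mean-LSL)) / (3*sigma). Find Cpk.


Cpu = (57.0 - 46.6) / (3 * 4.9) = 0.71
Cpl = (46.6 - 33.3) / (3 * 4.9) = 0.9
Cpk = min(0.71, 0.9) = 0.71

0.71


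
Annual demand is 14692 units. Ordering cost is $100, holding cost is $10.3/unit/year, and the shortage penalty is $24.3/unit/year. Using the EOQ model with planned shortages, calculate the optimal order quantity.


Formula: EOQ* = sqrt(2DS/H) * sqrt((H+P)/P)
Base EOQ = sqrt(2*14692*100/10.3) = 534.12 units
Correction = sqrt((10.3+24.3)/24.3) = 1.19326
EOQ* = 534.12 * 1.19326 = 637.3 units

637.3 units


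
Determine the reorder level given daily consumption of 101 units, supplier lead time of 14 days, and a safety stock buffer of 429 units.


Formula: ROP = (Daily Demand * Lead Time) + Safety Stock
Demand during lead time = 101 * 14 = 1414 units
ROP = 1414 + 429 = 1843 units

1843 units


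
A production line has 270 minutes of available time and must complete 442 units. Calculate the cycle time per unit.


Formula: CT = Available Time / Number of Units
CT = 270 min / 442 units
CT = 0.61 min/unit

0.61 min/unit


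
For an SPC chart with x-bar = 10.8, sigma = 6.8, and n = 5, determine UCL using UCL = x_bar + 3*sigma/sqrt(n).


UCL = 10.8 + 3 * 6.8 / sqrt(5)

19.92


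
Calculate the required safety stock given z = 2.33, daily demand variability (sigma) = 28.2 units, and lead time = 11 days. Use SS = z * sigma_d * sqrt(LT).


Formula: SS = z * sigma_d * sqrt(LT)
sqrt(LT) = sqrt(11) = 3.3166
SS = 2.33 * 28.2 * 3.3166
SS = 217.9 units

217.9 units


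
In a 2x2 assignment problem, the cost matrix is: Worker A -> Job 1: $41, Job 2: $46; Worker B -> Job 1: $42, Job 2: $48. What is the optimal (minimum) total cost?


Option 1: A->1 + B->2 = $41 + $48 = $89
Option 2: A->2 + B->1 = $46 + $42 = $88
Min cost = min($89, $88) = $88

$88


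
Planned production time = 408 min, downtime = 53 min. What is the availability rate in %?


Formula: Availability = (Planned Time - Downtime) / Planned Time * 100
Uptime = 408 - 53 = 355 min
Availability = 355 / 408 * 100 = 87.0%

87.0%


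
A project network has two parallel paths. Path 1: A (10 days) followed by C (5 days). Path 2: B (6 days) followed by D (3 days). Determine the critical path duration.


Path 1 = 10 + 5 = 15 days
Path 2 = 6 + 3 = 9 days
Duration = max(15, 9) = 15 days

15 days


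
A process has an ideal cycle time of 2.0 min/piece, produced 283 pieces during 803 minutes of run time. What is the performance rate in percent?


Formula: Performance = (Ideal CT * Total Count) / Run Time * 100
Ideal output time = 2.0 * 283 = 566.0 min
Performance = 566.0 / 803 * 100 = 70.5%

70.5%


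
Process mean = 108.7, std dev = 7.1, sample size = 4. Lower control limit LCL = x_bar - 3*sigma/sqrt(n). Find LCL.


LCL = 108.7 - 3 * 7.1 / sqrt(4)

98.05


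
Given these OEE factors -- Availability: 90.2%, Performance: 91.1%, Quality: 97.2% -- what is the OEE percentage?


Formula: OEE = Availability * Performance * Quality / 10000
A * P = 90.2% * 91.1% / 100 = 82.17%
OEE = 82.17% * 97.2% / 100 = 79.9%

79.9%


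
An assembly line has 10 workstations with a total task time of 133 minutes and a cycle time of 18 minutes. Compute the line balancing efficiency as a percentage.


Formula: Efficiency = Sum of Task Times / (N_stations * CT) * 100
Total station capacity = 10 stations * 18 min = 180 min
Efficiency = 133 / 180 * 100 = 73.9%

73.9%


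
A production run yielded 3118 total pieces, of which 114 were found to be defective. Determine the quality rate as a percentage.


Formula: Quality Rate = Good Pieces / Total Pieces * 100
Good pieces = 3118 - 114 = 3004
QR = 3004 / 3118 * 100 = 96.3%

96.3%


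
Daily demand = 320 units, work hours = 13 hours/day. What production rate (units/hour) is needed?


Formula: Production Rate = Daily Demand / Available Hours
Rate = 320 units/day / 13 hours/day
Rate = 24.6 units/hour

24.6 units/hour


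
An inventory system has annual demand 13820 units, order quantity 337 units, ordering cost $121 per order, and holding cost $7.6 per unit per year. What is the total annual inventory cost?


TC = 13820/337 * 121 + 337/2 * 7.6

$6242.68


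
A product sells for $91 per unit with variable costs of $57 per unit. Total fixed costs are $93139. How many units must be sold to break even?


Formula: BEQ = Fixed Costs / (Price - Variable Cost)
Contribution margin = $91 - $57 = $34/unit
BEQ = ceil($93139 / $34/unit) = ceil(2739.38) = 2740 units

2740 units


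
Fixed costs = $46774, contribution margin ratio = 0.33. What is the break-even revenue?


Formula: BER = Fixed Costs / Contribution Margin Ratio
BER = $46774 / 0.33
BER = $141739.39 (to the nearest cent)

$141739.39


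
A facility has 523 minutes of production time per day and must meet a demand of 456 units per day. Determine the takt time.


Formula: Takt Time = Available Production Time / Customer Demand
Takt = 523 min/day / 456 units/day
Takt = 1.15 min/unit

1.15 min/unit


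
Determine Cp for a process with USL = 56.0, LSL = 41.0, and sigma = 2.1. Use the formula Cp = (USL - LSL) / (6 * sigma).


Cp = (56.0 - 41.0) / (6 * 2.1)

1.19


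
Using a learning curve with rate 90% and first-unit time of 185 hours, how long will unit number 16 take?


Formula: T_n = T_1 * (learning_rate)^(log2(n)) where learning_rate = rate/100
Doublings = log2(16) = 4
T_n = 185 * 0.9^4
T_n = 185 * 0.6561 = 121.4 hours

121.4 hours


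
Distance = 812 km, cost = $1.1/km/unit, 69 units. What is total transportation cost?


TC = dist * cost * units = 812 * 1.1 * 69 = $61630.80

$61630.80


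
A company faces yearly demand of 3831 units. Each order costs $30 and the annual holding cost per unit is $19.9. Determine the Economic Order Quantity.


Formula: EOQ = sqrt(2 * D * S / H)
Numerator: 2 * 3831 * 30 = 229860
2DS/H = 229860 / 19.9 = 11550.8
EOQ = sqrt(11550.8) = 107.5 units

107.5 units


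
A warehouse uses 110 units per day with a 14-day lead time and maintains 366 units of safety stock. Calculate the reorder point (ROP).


Formula: ROP = (Daily Demand * Lead Time) + Safety Stock
Demand during lead time = 110 * 14 = 1540 units
ROP = 1540 + 366 = 1906 units

1906 units


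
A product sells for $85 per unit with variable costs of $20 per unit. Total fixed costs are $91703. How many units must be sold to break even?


Formula: BEQ = Fixed Costs / (Price - Variable Cost)
Contribution margin = $85 - $20 = $65/unit
BEQ = ceil($91703 / $65/unit) = ceil(1410.82) = 1411 units

1411 units


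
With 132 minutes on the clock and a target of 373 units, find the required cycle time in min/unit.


Formula: CT = Available Time / Number of Units
CT = 132 min / 373 units
CT = 0.35 min/unit

0.35 min/unit


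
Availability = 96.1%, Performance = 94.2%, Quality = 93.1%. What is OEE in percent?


Formula: OEE = Availability * Performance * Quality / 10000
A * P = 96.1% * 94.2% / 100 = 90.53%
OEE = 90.53% * 93.1% / 100 = 84.3%

84.3%


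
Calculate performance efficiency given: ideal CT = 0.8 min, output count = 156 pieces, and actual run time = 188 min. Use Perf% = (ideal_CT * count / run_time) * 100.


Formula: Performance = (Ideal CT * Total Count) / Run Time * 100
Ideal output time = 0.8 * 156 = 124.8 min
Performance = 124.8 / 188 * 100 = 66.4%

66.4%


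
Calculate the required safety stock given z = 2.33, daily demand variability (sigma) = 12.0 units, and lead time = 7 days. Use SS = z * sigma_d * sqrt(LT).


Formula: SS = z * sigma_d * sqrt(LT)
sqrt(LT) = sqrt(7) = 2.6458
SS = 2.33 * 12.0 * 2.6458
SS = 74.0 units

74.0 units


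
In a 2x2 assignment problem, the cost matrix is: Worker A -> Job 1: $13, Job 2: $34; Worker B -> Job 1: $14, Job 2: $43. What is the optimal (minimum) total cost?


Option 1: A->1 + B->2 = $13 + $43 = $56
Option 2: A->2 + B->1 = $34 + $14 = $48
Min cost = min($56, $48) = $48

$48


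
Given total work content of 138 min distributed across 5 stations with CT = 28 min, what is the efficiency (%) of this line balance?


Formula: Efficiency = Sum of Task Times / (N_stations * CT) * 100
Total station capacity = 5 stations * 28 min = 140 min
Efficiency = 138 / 140 * 100 = 98.6%

98.6%


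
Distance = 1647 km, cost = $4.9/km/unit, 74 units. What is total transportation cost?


TC = dist * cost * units = 1647 * 4.9 * 74 = $597202.20

$597202.20


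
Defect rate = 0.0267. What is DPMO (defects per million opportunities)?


DPMO = defect_rate * 1000000 = 0.0267 * 1000000

26700


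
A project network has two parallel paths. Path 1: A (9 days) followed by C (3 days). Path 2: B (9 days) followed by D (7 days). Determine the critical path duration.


Path 1 = 9 + 3 = 12 days
Path 2 = 9 + 7 = 16 days
Duration = max(12, 16) = 16 days

16 days


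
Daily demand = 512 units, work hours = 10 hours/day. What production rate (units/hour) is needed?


Formula: Production Rate = Daily Demand / Available Hours
Rate = 512 units/day / 10 hours/day
Rate = 51.2 units/hour

51.2 units/hour


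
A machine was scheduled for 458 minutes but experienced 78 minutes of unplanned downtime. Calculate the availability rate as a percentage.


Formula: Availability = (Planned Time - Downtime) / Planned Time * 100
Uptime = 458 - 78 = 380 min
Availability = 380 / 458 * 100 = 83.0%

83.0%


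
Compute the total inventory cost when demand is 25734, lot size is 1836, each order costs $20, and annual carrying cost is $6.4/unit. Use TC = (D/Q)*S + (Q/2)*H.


TC = 25734/1836 * 20 + 1836/2 * 6.4

$6155.53


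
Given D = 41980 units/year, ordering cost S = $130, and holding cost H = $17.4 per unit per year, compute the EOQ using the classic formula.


Formula: EOQ = sqrt(2 * D * S / H)
Numerator: 2 * 41980 * 130 = 10914800
2DS/H = 10914800 / 17.4 = 627287.4
EOQ = sqrt(627287.4) = 792.0 units

792.0 units


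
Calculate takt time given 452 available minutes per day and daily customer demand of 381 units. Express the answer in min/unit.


Formula: Takt Time = Available Production Time / Customer Demand
Takt = 452 min/day / 381 units/day
Takt = 1.19 min/unit

1.19 min/unit


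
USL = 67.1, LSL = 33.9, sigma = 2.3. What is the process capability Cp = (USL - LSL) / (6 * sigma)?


Cp = (67.1 - 33.9) / (6 * 2.3)

2.41


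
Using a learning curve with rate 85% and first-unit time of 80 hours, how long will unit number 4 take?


Formula: T_n = T_1 * (learning_rate)^(log2(n)) where learning_rate = rate/100
Doublings = log2(4) = 2
T_n = 80 * 0.85^2
T_n = 80 * 0.7225 = 57.8 hours

57.8 hours


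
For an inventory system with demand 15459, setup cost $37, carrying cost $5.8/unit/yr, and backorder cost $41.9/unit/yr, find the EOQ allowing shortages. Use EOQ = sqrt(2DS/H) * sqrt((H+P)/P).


Formula: EOQ* = sqrt(2DS/H) * sqrt((H+P)/P)
Base EOQ = sqrt(2*15459*37/5.8) = 444.11 units
Correction = sqrt((5.8+41.9)/41.9) = 1.06697
EOQ* = 444.11 * 1.06697 = 473.9 units

473.9 units


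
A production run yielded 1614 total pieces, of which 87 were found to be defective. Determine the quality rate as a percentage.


Formula: Quality Rate = Good Pieces / Total Pieces * 100
Good pieces = 1614 - 87 = 1527
QR = 1527 / 1614 * 100 = 94.6%

94.6%


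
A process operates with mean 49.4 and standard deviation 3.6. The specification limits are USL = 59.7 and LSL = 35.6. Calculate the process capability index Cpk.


Cpu = (59.7 - 49.4) / (3 * 3.6) = 0.95
Cpl = (49.4 - 35.6) / (3 * 3.6) = 1.28
Cpk = min(0.95, 1.28) = 0.95

0.95


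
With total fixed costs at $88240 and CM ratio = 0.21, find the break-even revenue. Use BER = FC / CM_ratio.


Formula: BER = Fixed Costs / Contribution Margin Ratio
BER = $88240 / 0.21
BER = $420190.48 (to the nearest cent)

$420190.48


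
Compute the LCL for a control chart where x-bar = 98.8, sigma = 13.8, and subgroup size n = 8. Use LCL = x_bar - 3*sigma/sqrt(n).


LCL = 98.8 - 3 * 13.8 / sqrt(8)

84.16


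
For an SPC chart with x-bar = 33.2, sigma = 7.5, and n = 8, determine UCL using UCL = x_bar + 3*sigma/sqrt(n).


UCL = 33.2 + 3 * 7.5 / sqrt(8)

41.15


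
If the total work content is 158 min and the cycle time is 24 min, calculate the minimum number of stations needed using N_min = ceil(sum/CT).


Formula: N_min = ceil(Sum of Task Times / Cycle Time)
N_min = ceil(158 min / 24 min) = ceil(6.5833)
N_min = 7 stations

7


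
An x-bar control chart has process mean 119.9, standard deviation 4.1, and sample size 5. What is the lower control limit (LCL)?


LCL = 119.9 - 3 * 4.1 / sqrt(5)

114.4


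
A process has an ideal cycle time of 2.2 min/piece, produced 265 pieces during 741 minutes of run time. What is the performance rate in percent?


Formula: Performance = (Ideal CT * Total Count) / Run Time * 100
Ideal output time = 2.2 * 265 = 583.0 min
Performance = 583.0 / 741 * 100 = 78.7%

78.7%


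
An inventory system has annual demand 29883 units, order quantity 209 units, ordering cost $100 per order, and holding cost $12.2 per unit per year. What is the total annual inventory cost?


TC = 29883/209 * 100 + 209/2 * 12.2

$15572.99


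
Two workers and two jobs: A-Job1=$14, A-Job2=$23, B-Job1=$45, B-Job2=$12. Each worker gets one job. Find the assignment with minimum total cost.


Option 1: A->1 + B->2 = $14 + $12 = $26
Option 2: A->2 + B->1 = $23 + $45 = $68
Min cost = min($26, $68) = $26

$26


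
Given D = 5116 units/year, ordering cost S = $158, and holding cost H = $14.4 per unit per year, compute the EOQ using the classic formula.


Formula: EOQ = sqrt(2 * D * S / H)
Numerator: 2 * 5116 * 158 = 1616656
2DS/H = 1616656 / 14.4 = 112267.8
EOQ = sqrt(112267.8) = 335.1 units

335.1 units


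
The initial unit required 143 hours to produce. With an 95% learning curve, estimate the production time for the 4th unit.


Formula: T_n = T_1 * (learning_rate)^(log2(n)) where learning_rate = rate/100
Doublings = log2(4) = 2
T_n = 143 * 0.95^2
T_n = 143 * 0.9025 = 129.1 hours

129.1 hours
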